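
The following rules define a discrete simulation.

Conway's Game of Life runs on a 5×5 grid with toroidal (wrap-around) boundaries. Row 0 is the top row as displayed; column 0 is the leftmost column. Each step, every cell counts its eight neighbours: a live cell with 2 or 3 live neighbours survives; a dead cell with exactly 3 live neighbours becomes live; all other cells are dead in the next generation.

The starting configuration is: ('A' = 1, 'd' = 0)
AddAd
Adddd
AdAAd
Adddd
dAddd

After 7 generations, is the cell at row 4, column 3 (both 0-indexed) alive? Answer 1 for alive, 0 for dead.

gen 0: AddAd
Adddd
AdAAd
Adddd
dAddd
gen 1: AAddA
AdAAd
Adddd
AdAdA
AAddA
gen 2: ddddd
ddAAd
AdAdd
dddAd
ddAdd
gen 3: ddAAd
dAAAd
dAAdA
dAAAd
ddddd
gen 4: dAdAd
AdddA
ddddA
AAdAd
dAddd
gen 5: dAAdA
AddAA
dAdAd
AAAdA
dAddA
gen 6: dAAdd
ddddd
ddddd
ddddA
ddddA
gen 7: ddddd
ddddd
ddddd
ddddd
AddAd

1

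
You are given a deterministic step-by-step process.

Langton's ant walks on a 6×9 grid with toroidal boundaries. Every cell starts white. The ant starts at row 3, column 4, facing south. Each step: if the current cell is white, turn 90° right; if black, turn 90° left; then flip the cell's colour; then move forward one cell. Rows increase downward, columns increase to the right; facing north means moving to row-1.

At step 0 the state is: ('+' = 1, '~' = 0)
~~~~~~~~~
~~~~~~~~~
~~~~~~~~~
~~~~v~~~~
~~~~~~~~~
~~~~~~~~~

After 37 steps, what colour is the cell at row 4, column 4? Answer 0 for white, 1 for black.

1

t=0: ~~~~~~~~~
~~~~~~~~~
~~~~~~~~~
~~~~v~~~~
~~~~~~~~~
~~~~~~~~~
t=1: ~~~~~~~~~
~~~~~~~~~
~~~~~~~~~
~~~<+~~~~
~~~~~~~~~
~~~~~~~~~
t=2: ~~~~~~~~~
~~~~~~~~~
~~~^~~~~~
~~~++~~~~
~~~~~~~~~
~~~~~~~~~
t=3: ~~~~~~~~~
~~~~~~~~~
~~~+>~~~~
~~~++~~~~
~~~~~~~~~
~~~~~~~~~
t=4: ~~~~~~~~~
~~~~~~~~~
~~~++~~~~
~~~+v~~~~
~~~~~~~~~
~~~~~~~~~
t=5: ~~~~~~~~~
~~~~~~~~~
~~~++~~~~
~~~+~>~~~
~~~~~~~~~
~~~~~~~~~
t=6: ~~~~~~~~~
~~~~~~~~~
~~~++~~~~
~~~+~+~~~
~~~~~v~~~
~~~~~~~~~
t=7: ~~~~~~~~~
~~~~~~~~~
~~~++~~~~
~~~+~+~~~
~~~~<+~~~
~~~~~~~~~
t=8: ~~~~~~~~~
~~~~~~~~~
~~~++~~~~
~~~+^+~~~
~~~~++~~~
~~~~~~~~~
t=9: ~~~~~~~~~
~~~~~~~~~
~~~++~~~~
~~~++>~~~
~~~~++~~~
~~~~~~~~~
t=10: ~~~~~~~~~
~~~~~~~~~
~~~++^~~~
~~~++~~~~
~~~~++~~~
~~~~~~~~~
t=11: ~~~~~~~~~
~~~~~~~~~
~~~+++>~~
~~~++~~~~
~~~~++~~~
~~~~~~~~~
t=12: ~~~~~~~~~
~~~~~~~~~
~~~++++~~
~~~++~v~~
~~~~++~~~
~~~~~~~~~
t=13: ~~~~~~~~~
~~~~~~~~~
~~~++++~~
~~~++<+~~
~~~~++~~~
~~~~~~~~~
t=14: ~~~~~~~~~
~~~~~~~~~
~~~++^+~~
~~~++++~~
~~~~++~~~
~~~~~~~~~
t=15: ~~~~~~~~~
~~~~~~~~~
~~~+<~+~~
~~~++++~~
~~~~++~~~
~~~~~~~~~
t=16: ~~~~~~~~~
~~~~~~~~~
~~~+~~+~~
~~~+v++~~
~~~~++~~~
~~~~~~~~~
t=17: ~~~~~~~~~
~~~~~~~~~
~~~+~~+~~
~~~+~>+~~
~~~~++~~~
~~~~~~~~~
t=18: ~~~~~~~~~
~~~~~~~~~
~~~+~^+~~
~~~+~~+~~
~~~~++~~~
~~~~~~~~~
t=19: ~~~~~~~~~
~~~~~~~~~
~~~+~+>~~
~~~+~~+~~
~~~~++~~~
~~~~~~~~~
t=20: ~~~~~~~~~
~~~~~~^~~
~~~+~+~~~
~~~+~~+~~
~~~~++~~~
~~~~~~~~~
t=21: ~~~~~~~~~
~~~~~~+>~
~~~+~+~~~
~~~+~~+~~
~~~~++~~~
~~~~~~~~~
t=22: ~~~~~~~~~
~~~~~~++~
~~~+~+~v~
~~~+~~+~~
~~~~++~~~
~~~~~~~~~
t=23: ~~~~~~~~~
~~~~~~++~
~~~+~+<+~
~~~+~~+~~
~~~~++~~~
~~~~~~~~~
t=24: ~~~~~~~~~
~~~~~~^+~
~~~+~+++~
~~~+~~+~~
~~~~++~~~
~~~~~~~~~
t=25: ~~~~~~~~~
~~~~~<~+~
~~~+~+++~
~~~+~~+~~
~~~~++~~~
~~~~~~~~~
t=26: ~~~~~^~~~
~~~~~+~+~
~~~+~+++~
~~~+~~+~~
~~~~++~~~
~~~~~~~~~
t=27: ~~~~~+>~~
~~~~~+~+~
~~~+~+++~
~~~+~~+~~
~~~~++~~~
~~~~~~~~~
t=28: ~~~~~++~~
~~~~~+v+~
~~~+~+++~
~~~+~~+~~
~~~~++~~~
~~~~~~~~~
t=29: ~~~~~++~~
~~~~~<++~
~~~+~+++~
~~~+~~+~~
~~~~++~~~
~~~~~~~~~
t=30: ~~~~~++~~
~~~~~~++~
~~~+~v++~
~~~+~~+~~
~~~~++~~~
~~~~~~~~~
t=31: ~~~~~++~~
~~~~~~++~
~~~+~~>+~
~~~+~~+~~
~~~~++~~~
~~~~~~~~~
t=32: ~~~~~++~~
~~~~~~^+~
~~~+~~~+~
~~~+~~+~~
~~~~++~~~
~~~~~~~~~
t=33: ~~~~~++~~
~~~~~<~+~
~~~+~~~+~
~~~+~~+~~
~~~~++~~~
~~~~~~~~~
t=34: ~~~~~^+~~
~~~~~+~+~
~~~+~~~+~
~~~+~~+~~
~~~~++~~~
~~~~~~~~~
t=35: ~~~~<~+~~
~~~~~+~+~
~~~+~~~+~
~~~+~~+~~
~~~~++~~~
~~~~~~~~~
t=36: ~~~~+~+~~
~~~~~+~+~
~~~+~~~+~
~~~+~~+~~
~~~~++~~~
~~~~^~~~~
t=37: ~~~~+~+~~
~~~~~+~+~
~~~+~~~+~
~~~+~~+~~
~~~~++~~~
~~~~+>~~~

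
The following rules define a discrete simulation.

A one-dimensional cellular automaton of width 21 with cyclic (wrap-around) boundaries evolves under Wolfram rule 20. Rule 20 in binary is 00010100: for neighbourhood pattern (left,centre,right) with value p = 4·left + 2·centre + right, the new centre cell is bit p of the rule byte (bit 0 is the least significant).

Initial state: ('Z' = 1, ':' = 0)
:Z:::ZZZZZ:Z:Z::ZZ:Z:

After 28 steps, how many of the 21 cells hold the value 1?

step 0: :Z:::ZZZZZ:Z:Z::ZZ:Z:
step 1: :ZZ::::::::Z:ZZ::::ZZ
step 2: :::Z:::::::Z:::Z:::::
step 3: :::ZZ::::::ZZ::ZZ::::
step 4: :::::Z:::::::Z:::Z:::
step 5: :::::ZZ::::::ZZ::ZZ::
step 6: :::::::Z:::::::Z:::Z:
step 7: :::::::ZZ::::::ZZ::ZZ
step 8: Z::::::::Z:::::::Z:::
step 9: ZZ:::::::ZZ::::::ZZ::
step 10: ::Z::::::::Z:::::::Z:
step 11: ::ZZ:::::::ZZ::::::ZZ
step 12: Z:::Z::::::::Z:::::::
step 13: ZZ::ZZ:::::::ZZ::::::
step 14: ::Z:::Z::::::::Z:::::
step 15: ::ZZ::ZZ:::::::ZZ::::
step 16: ::::Z:::Z::::::::Z:::
step 17: ::::ZZ::ZZ:::::::ZZ::
step 18: ::::::Z:::Z::::::::Z:
step 19: ::::::ZZ::ZZ:::::::ZZ
step 20: Z:::::::Z:::Z::::::::
step 21: ZZ::::::ZZ::ZZ:::::::
step 22: ::Z:::::::Z:::Z::::::
step 23: ::ZZ::::::ZZ::ZZ:::::
step 24: ::::Z:::::::Z:::Z::::
step 25: ::::ZZ::::::ZZ::ZZ:::
step 26: ::::::Z:::::::Z:::Z::
step 27: ::::::ZZ::::::ZZ::ZZ:
step 28: ::::::::Z:::::::Z:::Z

3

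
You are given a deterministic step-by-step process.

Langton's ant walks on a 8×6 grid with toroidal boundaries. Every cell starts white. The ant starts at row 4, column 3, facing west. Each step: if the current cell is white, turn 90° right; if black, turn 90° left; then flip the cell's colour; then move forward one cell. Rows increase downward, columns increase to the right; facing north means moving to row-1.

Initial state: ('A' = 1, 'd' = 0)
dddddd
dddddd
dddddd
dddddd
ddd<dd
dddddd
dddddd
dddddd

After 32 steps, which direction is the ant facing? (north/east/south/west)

k=0  dddddd
dddddd
dddddd
dddddd
ddd<dd
dddddd
dddddd
dddddd
k=1  dddddd
dddddd
dddddd
ddd^dd
dddAdd
dddddd
dddddd
dddddd
k=2  dddddd
dddddd
dddddd
dddA>d
dddAdd
dddddd
dddddd
dddddd
k=3  dddddd
dddddd
dddddd
dddAAd
dddAvd
dddddd
dddddd
dddddd
k=4  dddddd
dddddd
dddddd
dddAAd
ddd<Ad
dddddd
dddddd
dddddd
k=5  dddddd
dddddd
dddddd
dddAAd
ddddAd
dddvdd
dddddd
dddddd
k=6  dddddd
dddddd
dddddd
dddAAd
ddddAd
dd<Add
dddddd
dddddd
k=7  dddddd
dddddd
dddddd
dddAAd
dd^dAd
ddAAdd
dddddd
dddddd
k=8  dddddd
dddddd
dddddd
dddAAd
ddA>Ad
ddAAdd
dddddd
dddddd
k=9  dddddd
dddddd
dddddd
dddAAd
ddAAAd
ddAvdd
dddddd
dddddd
k=10  dddddd
dddddd
dddddd
dddAAd
ddAAAd
ddAd>d
dddddd
dddddd
k=11  dddddd
dddddd
dddddd
dddAAd
ddAAAd
ddAdAd
ddddvd
dddddd
k=12  dddddd
dddddd
dddddd
dddAAd
ddAAAd
ddAdAd
ddd<Ad
dddddd
k=13  dddddd
dddddd
dddddd
dddAAd
ddAAAd
ddA^Ad
dddAAd
dddddd
k=14  dddddd
dddddd
dddddd
dddAAd
ddAAAd
ddAA>d
dddAAd
dddddd
k=15  dddddd
dddddd
dddddd
dddAAd
ddAA^d
ddAAdd
dddAAd
dddddd
k=16  dddddd
dddddd
dddddd
dddAAd
ddA<dd
ddAAdd
dddAAd
dddddd
k=17  dddddd
dddddd
dddddd
dddAAd
ddAddd
ddAvdd
dddAAd
dddddd
k=18  dddddd
dddddd
dddddd
dddAAd
ddAddd
ddAd>d
dddAAd
dddddd
k=19  dddddd
dddddd
dddddd
dddAAd
ddAddd
ddAdAd
dddAvd
dddddd
k=20  dddddd
dddddd
dddddd
dddAAd
ddAddd
ddAdAd
dddAd>
dddddd
k=21  dddddd
dddddd
dddddd
dddAAd
ddAddd
ddAdAd
dddAdA
dddddv
k=22  dddddd
dddddd
dddddd
dddAAd
ddAddd
ddAdAd
dddAdA
dddd<A
k=23  dddddd
dddddd
dddddd
dddAAd
ddAddd
ddAdAd
dddA^A
ddddAA
k=24  dddddd
dddddd
dddddd
dddAAd
ddAddd
ddAdAd
dddAA>
ddddAA
k=25  dddddd
dddddd
dddddd
dddAAd
ddAddd
ddAdA^
dddAAd
ddddAA
k=26  dddddd
dddddd
dddddd
dddAAd
ddAddd
>dAdAA
dddAAd
ddddAA
k=27  dddddd
dddddd
dddddd
dddAAd
ddAddd
AdAdAA
vddAAd
ddddAA
k=28  dddddd
dddddd
dddddd
dddAAd
ddAddd
AdAdAA
AddAA<
ddddAA
k=29  dddddd
dddddd
dddddd
dddAAd
ddAddd
AdAdA^
AddAAA
ddddAA
k=30  dddddd
dddddd
dddddd
dddAAd
ddAddd
AdAd<d
AddAAA
ddddAA
k=31  dddddd
dddddd
dddddd
dddAAd
ddAddd
AdAddd
AddAvA
ddddAA
k=32  dddddd
dddddd
dddddd
dddAAd
ddAddd
AdAddd
AddAd>
ddddAA

east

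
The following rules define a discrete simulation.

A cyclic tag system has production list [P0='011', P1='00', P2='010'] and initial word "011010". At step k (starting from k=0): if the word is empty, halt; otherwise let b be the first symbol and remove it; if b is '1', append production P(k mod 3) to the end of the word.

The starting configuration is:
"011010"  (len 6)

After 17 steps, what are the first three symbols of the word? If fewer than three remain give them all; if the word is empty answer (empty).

100

k=0  "011010"  (len 6)
k=1  "11010"  (len 5)
k=2  "101000"  (len 6)
k=3  "01000010"  (len 8)
k=4  "1000010"  (len 7)
k=5  "00001000"  (len 8)
k=6  "0001000"  (len 7)
k=7  "001000"  (len 6)
k=8  "01000"  (len 5)
k=9  "1000"  (len 4)
k=10  "000011"  (len 6)
k=11  "00011"  (len 5)
k=12  "0011"  (len 4)
k=13  "011"  (len 3)
k=14  "11"  (len 2)
k=15  "1010"  (len 4)
k=16  "010011"  (len 6)
k=17  "10011"  (len 5)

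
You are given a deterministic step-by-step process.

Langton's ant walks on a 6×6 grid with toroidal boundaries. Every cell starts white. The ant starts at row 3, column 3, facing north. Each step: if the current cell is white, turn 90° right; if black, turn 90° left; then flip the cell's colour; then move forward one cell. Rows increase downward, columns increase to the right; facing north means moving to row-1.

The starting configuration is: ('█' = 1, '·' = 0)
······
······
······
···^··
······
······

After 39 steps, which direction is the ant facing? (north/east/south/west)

east

0) ······
······
······
···^··
······
······
1) ······
······
······
···█>·
······
······
2) ······
······
······
···██·
····v·
······
3) ······
······
······
···██·
···<█·
······
4) ······
······
······
···^█·
···██·
······
5) ······
······
······
··<·█·
···██·
······
6) ······
······
··^···
··█·█·
···██·
······
7) ······
······
··█>··
··█·█·
···██·
······
8) ······
······
··██··
··█v█·
···██·
······
9) ······
······
··██··
··<██·
···██·
······
10) ······
······
··██··
···██·
··v██·
······
11) ······
······
··██··
···██·
·<███·
······
12) ······
······
··██··
·^·██·
·████·
······
13) ······
······
··██··
·█>██·
·████·
······
14) ······
······
··██··
·████·
·█v██·
······
15) ······
······
··██··
·████·
·█·>█·
······
16) ······
······
··██··
·██^█·
·█··█·
······
17) ······
······
··██··
·█<·█·
·█··█·
······
18) ······
······
··██··
·█··█·
·█v·█·
······
19) ······
······
··██··
·█··█·
·<█·█·
······
20) ······
······
··██··
·█··█·
··█·█·
·v····
21) ······
······
··██··
·█··█·
··█·█·
<█····
22) ······
······
··██··
·█··█·
^·█·█·
██····
23) ······
······
··██··
·█··█·
█>█·█·
██····
24) ······
······
··██··
·█··█·
███·█·
█v····
25) ······
······
··██··
·█··█·
███·█·
█·>···
26) ··v···
······
··██··
·█··█·
███·█·
█·█···
27) ·<█···
······
··██··
·█··█·
███·█·
█·█···
28) ·██···
······
··██··
·█··█·
███·█·
█^█···
29) ·██···
······
··██··
·█··█·
███·█·
██>···
30) ·██···
······
··██··
·█··█·
██^·█·
██····
31) ·██···
······
··██··
·█··█·
█<··█·
██····
32) ·██···
······
··██··
·█··█·
█···█·
█v····
33) ·██···
······
··██··
·█··█·
█···█·
█·>···
34) ·█v···
······
··██··
·█··█·
█···█·
█·█···
35) ·█·>··
······
··██··
·█··█·
█···█·
█·█···
36) ·█·█··
···v··
··██··
·█··█·
█···█·
█·█···
37) ·█·█··
··<█··
··██··
·█··█·
█···█·
█·█···
38) ·█^█··
··██··
··██··
·█··█·
█···█·
█·█···
39) ·██>··
··██··
··██··
·█··█·
█···█·
█·█···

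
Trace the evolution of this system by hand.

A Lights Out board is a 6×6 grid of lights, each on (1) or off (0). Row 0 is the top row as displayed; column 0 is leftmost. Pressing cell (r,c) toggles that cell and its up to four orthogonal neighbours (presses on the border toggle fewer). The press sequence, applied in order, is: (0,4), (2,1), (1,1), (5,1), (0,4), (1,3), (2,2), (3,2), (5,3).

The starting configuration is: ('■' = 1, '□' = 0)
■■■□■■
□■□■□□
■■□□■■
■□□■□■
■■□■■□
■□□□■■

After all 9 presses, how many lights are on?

20

[0] ■■■□■■
□■□■□□
■■□□■■
■□□■□■
■■□■■□
■□□□■■
[1] ■■■■□□
□■□■■□
■■□□■■
■□□■□■
■■□■■□
■□□□■■
[2] ■■■■□□
□□□■■□
□□■□■■
■■□■□■
■■□■■□
■□□□■■
[3] ■□■■□□
■■■■■□
□■■□■■
■■□■□■
■■□■■□
■□□□■■
[4] ■□■■□□
■■■■■□
□■■□■■
■■□■□■
■□□■■□
□■■□■■
[5] ■□■□■■
■■■■□□
□■■□■■
■■□■□■
■□□■■□
□■■□■■
[6] ■□■■■■
■■□□■□
□■■■■■
■■□■□■
■□□■■□
□■■□■■
[7] ■□■■■■
■■■□■□
□□□□■■
■■■■□■
■□□■■□
□■■□■■
[8] ■□■■■■
■■■□■□
□□■□■■
■□□□□■
■□■■■□
□■■□■■
[9] ■□■■■■
■■■□■□
□□■□■■
■□□□□■
■□■□■□
□■□■□■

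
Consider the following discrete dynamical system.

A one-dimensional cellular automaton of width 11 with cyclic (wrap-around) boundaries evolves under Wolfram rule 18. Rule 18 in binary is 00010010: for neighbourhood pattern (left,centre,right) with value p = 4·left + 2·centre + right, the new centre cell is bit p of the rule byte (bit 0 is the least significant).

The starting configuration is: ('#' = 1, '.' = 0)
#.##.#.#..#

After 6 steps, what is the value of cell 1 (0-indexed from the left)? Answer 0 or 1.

0

gen 0: #.##.#.#..#
gen 1: ........##.
gen 2: .......#..#
gen 3: #.....#.##.
gen 4: .#...#.....
gen 5: #.#.#.#....
gen 6: .......#..#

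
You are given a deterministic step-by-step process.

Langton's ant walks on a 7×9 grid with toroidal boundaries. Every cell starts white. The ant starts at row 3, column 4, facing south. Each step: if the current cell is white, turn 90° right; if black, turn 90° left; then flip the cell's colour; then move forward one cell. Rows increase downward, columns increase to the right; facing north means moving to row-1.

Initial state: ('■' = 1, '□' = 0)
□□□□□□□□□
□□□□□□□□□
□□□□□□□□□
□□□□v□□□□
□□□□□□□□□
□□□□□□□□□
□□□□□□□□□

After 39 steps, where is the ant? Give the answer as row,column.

0,4

[0] □□□□□□□□□
□□□□□□□□□
□□□□□□□□□
□□□□v□□□□
□□□□□□□□□
□□□□□□□□□
□□□□□□□□□
[1] □□□□□□□□□
□□□□□□□□□
□□□□□□□□□
□□□<■□□□□
□□□□□□□□□
□□□□□□□□□
□□□□□□□□□
[2] □□□□□□□□□
□□□□□□□□□
□□□^□□□□□
□□□■■□□□□
□□□□□□□□□
□□□□□□□□□
□□□□□□□□□
[3] □□□□□□□□□
□□□□□□□□□
□□□■>□□□□
□□□■■□□□□
□□□□□□□□□
□□□□□□□□□
□□□□□□□□□
[4] □□□□□□□□□
□□□□□□□□□
□□□■■□□□□
□□□■v□□□□
□□□□□□□□□
□□□□□□□□□
□□□□□□□□□
[5] □□□□□□□□□
□□□□□□□□□
□□□■■□□□□
□□□■□>□□□
□□□□□□□□□
□□□□□□□□□
□□□□□□□□□
[6] □□□□□□□□□
□□□□□□□□□
□□□■■□□□□
□□□■□■□□□
□□□□□v□□□
□□□□□□□□□
□□□□□□□□□
[7] □□□□□□□□□
□□□□□□□□□
□□□■■□□□□
□□□■□■□□□
□□□□<■□□□
□□□□□□□□□
□□□□□□□□□
[8] □□□□□□□□□
□□□□□□□□□
□□□■■□□□□
□□□■^■□□□
□□□□■■□□□
□□□□□□□□□
□□□□□□□□□
[9] □□□□□□□□□
□□□□□□□□□
□□□■■□□□□
□□□■■>□□□
□□□□■■□□□
□□□□□□□□□
□□□□□□□□□
[10] □□□□□□□□□
□□□□□□□□□
□□□■■^□□□
□□□■■□□□□
□□□□■■□□□
□□□□□□□□□
□□□□□□□□□
[11] □□□□□□□□□
□□□□□□□□□
□□□■■■>□□
□□□■■□□□□
□□□□■■□□□
□□□□□□□□□
□□□□□□□□□
[12] □□□□□□□□□
□□□□□□□□□
□□□■■■■□□
□□□■■□v□□
□□□□■■□□□
□□□□□□□□□
□□□□□□□□□
[13] □□□□□□□□□
□□□□□□□□□
□□□■■■■□□
□□□■■<■□□
□□□□■■□□□
□□□□□□□□□
□□□□□□□□□
[14] □□□□□□□□□
□□□□□□□□□
□□□■■^■□□
□□□■■■■□□
□□□□■■□□□
□□□□□□□□□
□□□□□□□□□
[15] □□□□□□□□□
□□□□□□□□□
□□□■<□■□□
□□□■■■■□□
□□□□■■□□□
□□□□□□□□□
□□□□□□□□□
[16] □□□□□□□□□
□□□□□□□□□
□□□■□□■□□
□□□■v■■□□
□□□□■■□□□
□□□□□□□□□
□□□□□□□□□
[17] □□□□□□□□□
□□□□□□□□□
□□□■□□■□□
□□□■□>■□□
□□□□■■□□□
□□□□□□□□□
□□□□□□□□□
[18] □□□□□□□□□
□□□□□□□□□
□□□■□^■□□
□□□■□□■□□
□□□□■■□□□
□□□□□□□□□
□□□□□□□□□
[19] □□□□□□□□□
□□□□□□□□□
□□□■□■>□□
□□□■□□■□□
□□□□■■□□□
□□□□□□□□□
□□□□□□□□□
[20] □□□□□□□□□
□□□□□□^□□
□□□■□■□□□
□□□■□□■□□
□□□□■■□□□
□□□□□□□□□
□□□□□□□□□
[21] □□□□□□□□□
□□□□□□■>□
□□□■□■□□□
□□□■□□■□□
□□□□■■□□□
□□□□□□□□□
□□□□□□□□□
[22] □□□□□□□□□
□□□□□□■■□
□□□■□■□v□
□□□■□□■□□
□□□□■■□□□
□□□□□□□□□
□□□□□□□□□
[23] □□□□□□□□□
□□□□□□■■□
□□□■□■<■□
□□□■□□■□□
□□□□■■□□□
□□□□□□□□□
□□□□□□□□□
[24] □□□□□□□□□
□□□□□□^■□
□□□■□■■■□
□□□■□□■□□
□□□□■■□□□
□□□□□□□□□
□□□□□□□□□
[25] □□□□□□□□□
□□□□□<□■□
□□□■□■■■□
□□□■□□■□□
□□□□■■□□□
□□□□□□□□□
□□□□□□□□□
[26] □□□□□^□□□
□□□□□■□■□
□□□■□■■■□
□□□■□□■□□
□□□□■■□□□
□□□□□□□□□
□□□□□□□□□
[27] □□□□□■>□□
□□□□□■□■□
□□□■□■■■□
□□□■□□■□□
□□□□■■□□□
□□□□□□□□□
□□□□□□□□□
[28] □□□□□■■□□
□□□□□■v■□
□□□■□■■■□
□□□■□□■□□
□□□□■■□□□
□□□□□□□□□
□□□□□□□□□
[29] □□□□□■■□□
□□□□□<■■□
□□□■□■■■□
□□□■□□■□□
□□□□■■□□□
□□□□□□□□□
□□□□□□□□□
[30] □□□□□■■□□
□□□□□□■■□
□□□■□v■■□
□□□■□□■□□
□□□□■■□□□
□□□□□□□□□
□□□□□□□□□
[31] □□□□□■■□□
□□□□□□■■□
□□□■□□>■□
□□□■□□■□□
□□□□■■□□□
□□□□□□□□□
□□□□□□□□□
[32] □□□□□■■□□
□□□□□□^■□
□□□■□□□■□
□□□■□□■□□
□□□□■■□□□
□□□□□□□□□
□□□□□□□□□
[33] □□□□□■■□□
□□□□□<□■□
□□□■□□□■□
□□□■□□■□□
□□□□■■□□□
□□□□□□□□□
□□□□□□□□□
[34] □□□□□^■□□
□□□□□■□■□
□□□■□□□■□
□□□■□□■□□
□□□□■■□□□
□□□□□□□□□
□□□□□□□□□
[35] □□□□<□■□□
□□□□□■□■□
□□□■□□□■□
□□□■□□■□□
□□□□■■□□□
□□□□□□□□□
□□□□□□□□□
[36] □□□□■□■□□
□□□□□■□■□
□□□■□□□■□
□□□■□□■□□
□□□□■■□□□
□□□□□□□□□
□□□□^□□□□
[37] □□□□■□■□□
□□□□□■□■□
□□□■□□□■□
□□□■□□■□□
□□□□■■□□□
□□□□□□□□□
□□□□■>□□□
[38] □□□□■v■□□
□□□□□■□■□
□□□■□□□■□
□□□■□□■□□
□□□□■■□□□
□□□□□□□□□
□□□□■■□□□
[39] □□□□<■■□□
□□□□□■□■□
□□□■□□□■□
□□□■□□■□□
□□□□■■□□□
□□□□□□□□□
□□□□■■□□□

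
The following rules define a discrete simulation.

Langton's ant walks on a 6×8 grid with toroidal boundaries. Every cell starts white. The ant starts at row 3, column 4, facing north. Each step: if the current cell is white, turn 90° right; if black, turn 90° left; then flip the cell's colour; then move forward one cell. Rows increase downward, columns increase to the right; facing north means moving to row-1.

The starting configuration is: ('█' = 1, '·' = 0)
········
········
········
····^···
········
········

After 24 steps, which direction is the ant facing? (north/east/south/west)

south

0) ········
········
········
····^···
········
········
1) ········
········
········
····█>··
········
········
2) ········
········
········
····██··
·····v··
········
3) ········
········
········
····██··
····<█··
········
4) ········
········
········
····^█··
····██··
········
5) ········
········
········
···<·█··
····██··
········
6) ········
········
···^····
···█·█··
····██··
········
7) ········
········
···█>···
···█·█··
····██··
········
8) ········
········
···██···
···█v█··
····██··
········
9) ········
········
···██···
···<██··
····██··
········
10) ········
········
···██···
····██··
···v██··
········
11) ········
········
···██···
····██··
··<███··
········
12) ········
········
···██···
··^·██··
··████··
········
13) ········
········
···██···
··█>██··
··████··
········
14) ········
········
···██···
··████··
··█v██··
········
15) ········
········
···██···
··████··
··█·>█··
········
16) ········
········
···██···
··██^█··
··█··█··
········
17) ········
········
···██···
··█<·█··
··█··█··
········
18) ········
········
···██···
··█··█··
··█v·█··
········
19) ········
········
···██···
··█··█··
··<█·█··
········
20) ········
········
···██···
··█··█··
···█·█··
··v·····
21) ········
········
···██···
··█··█··
···█·█··
·<█·····
22) ········
········
···██···
··█··█··
·^·█·█··
·██·····
23) ········
········
···██···
··█··█··
·█>█·█··
·██·····
24) ········
········
···██···
··█··█··
·███·█··
·█v·····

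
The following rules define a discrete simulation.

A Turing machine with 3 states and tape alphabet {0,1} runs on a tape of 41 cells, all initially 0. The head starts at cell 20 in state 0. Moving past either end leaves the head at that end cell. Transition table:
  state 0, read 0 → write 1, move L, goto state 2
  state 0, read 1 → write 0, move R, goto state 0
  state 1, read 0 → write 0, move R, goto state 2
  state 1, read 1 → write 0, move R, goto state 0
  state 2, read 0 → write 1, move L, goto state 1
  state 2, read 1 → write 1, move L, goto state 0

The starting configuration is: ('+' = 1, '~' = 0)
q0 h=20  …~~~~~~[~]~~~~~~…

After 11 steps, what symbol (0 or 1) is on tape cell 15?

[0] q0 h=20  …~~~~~~[~]~~~~~~…
[1] q2 h=19  …~~~~~~[~]+~~~~~…
[2] q1 h=18  …~~~~~~[~]++~~~~…
[3] q2 h=19  …~~~~~~[+]+~~~~~…
[4] q0 h=18  …~~~~~~[~]++~~~~…
[5] q2 h=17  …~~~~~~[~]+++~~~…
[6] q1 h=16  …~~~~~~[~]++++~~…
[7] q2 h=17  …~~~~~~[+]+++~~~…
[8] q0 h=16  …~~~~~~[~]++++~~…
[9] q2 h=15  …~~~~~~[~]+++++~…
[10] q1 h=14  …~~~~~~[~]++++++…
[11] q2 h=15  …~~~~~~[+]+++++~…

1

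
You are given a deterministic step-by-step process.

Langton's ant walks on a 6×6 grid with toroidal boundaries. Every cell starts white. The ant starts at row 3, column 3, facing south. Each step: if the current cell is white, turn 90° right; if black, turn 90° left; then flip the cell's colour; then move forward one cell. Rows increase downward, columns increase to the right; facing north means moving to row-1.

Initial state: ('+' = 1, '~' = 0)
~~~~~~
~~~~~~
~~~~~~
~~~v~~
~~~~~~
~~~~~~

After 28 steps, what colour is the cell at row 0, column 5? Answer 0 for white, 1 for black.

1

k=0  ~~~~~~
~~~~~~
~~~~~~
~~~v~~
~~~~~~
~~~~~~
k=1  ~~~~~~
~~~~~~
~~~~~~
~~<+~~
~~~~~~
~~~~~~
k=2  ~~~~~~
~~~~~~
~~^~~~
~~++~~
~~~~~~
~~~~~~
k=3  ~~~~~~
~~~~~~
~~+>~~
~~++~~
~~~~~~
~~~~~~
k=4  ~~~~~~
~~~~~~
~~++~~
~~+v~~
~~~~~~
~~~~~~
k=5  ~~~~~~
~~~~~~
~~++~~
~~+~>~
~~~~~~
~~~~~~
k=6  ~~~~~~
~~~~~~
~~++~~
~~+~+~
~~~~v~
~~~~~~
k=7  ~~~~~~
~~~~~~
~~++~~
~~+~+~
~~~<+~
~~~~~~
k=8  ~~~~~~
~~~~~~
~~++~~
~~+^+~
~~~++~
~~~~~~
k=9  ~~~~~~
~~~~~~
~~++~~
~~++>~
~~~++~
~~~~~~
k=10  ~~~~~~
~~~~~~
~~++^~
~~++~~
~~~++~
~~~~~~
k=11  ~~~~~~
~~~~~~
~~+++>
~~++~~
~~~++~
~~~~~~
k=12  ~~~~~~
~~~~~~
~~++++
~~++~v
~~~++~
~~~~~~
k=13  ~~~~~~
~~~~~~
~~++++
~~++<+
~~~++~
~~~~~~
k=14  ~~~~~~
~~~~~~
~~++^+
~~++++
~~~++~
~~~~~~
k=15  ~~~~~~
~~~~~~
~~+<~+
~~++++
~~~++~
~~~~~~
k=16  ~~~~~~
~~~~~~
~~+~~+
~~+v++
~~~++~
~~~~~~
k=17  ~~~~~~
~~~~~~
~~+~~+
~~+~>+
~~~++~
~~~~~~
k=18  ~~~~~~
~~~~~~
~~+~^+
~~+~~+
~~~++~
~~~~~~
k=19  ~~~~~~
~~~~~~
~~+~+>
~~+~~+
~~~++~
~~~~~~
k=20  ~~~~~~
~~~~~^
~~+~+~
~~+~~+
~~~++~
~~~~~~
k=21  ~~~~~~
>~~~~+
~~+~+~
~~+~~+
~~~++~
~~~~~~
k=22  ~~~~~~
+~~~~+
v~+~+~
~~+~~+
~~~++~
~~~~~~
k=23  ~~~~~~
+~~~~+
+~+~+<
~~+~~+
~~~++~
~~~~~~
k=24  ~~~~~~
+~~~~^
+~+~++
~~+~~+
~~~++~
~~~~~~
k=25  ~~~~~~
+~~~<~
+~+~++
~~+~~+
~~~++~
~~~~~~
k=26  ~~~~^~
+~~~+~
+~+~++
~~+~~+
~~~++~
~~~~~~
k=27  ~~~~+>
+~~~+~
+~+~++
~~+~~+
~~~++~
~~~~~~
k=28  ~~~~++
+~~~+v
+~+~++
~~+~~+
~~~++~
~~~~~~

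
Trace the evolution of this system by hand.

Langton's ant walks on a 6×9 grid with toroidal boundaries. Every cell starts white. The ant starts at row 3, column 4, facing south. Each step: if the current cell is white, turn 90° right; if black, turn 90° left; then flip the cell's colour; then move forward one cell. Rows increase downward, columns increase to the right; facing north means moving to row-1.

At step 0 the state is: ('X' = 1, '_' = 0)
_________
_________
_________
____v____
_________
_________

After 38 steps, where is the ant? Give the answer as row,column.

0) _________
_________
_________
____v____
_________
_________
1) _________
_________
_________
___<X____
_________
_________
2) _________
_________
___^_____
___XX____
_________
_________
3) _________
_________
___X>____
___XX____
_________
_________
4) _________
_________
___XX____
___Xv____
_________
_________
5) _________
_________
___XX____
___X_>___
_________
_________
6) _________
_________
___XX____
___X_X___
_____v___
_________
7) _________
_________
___XX____
___X_X___
____<X___
_________
8) _________
_________
___XX____
___X^X___
____XX___
_________
9) _________
_________
___XX____
___XX>___
____XX___
_________
10) _________
_________
___XX^___
___XX____
____XX___
_________
11) _________
_________
___XXX>__
___XX____
____XX___
_________
12) _________
_________
___XXXX__
___XX_v__
____XX___
_________
13) _________
_________
___XXXX__
___XX<X__
____XX___
_________
14) _________
_________
___XX^X__
___XXXX__
____XX___
_________
15) _________
_________
___X<_X__
___XXXX__
____XX___
_________
16) _________
_________
___X__X__
___XvXX__
____XX___
_________
17) _________
_________
___X__X__
___X_>X__
____XX___
_________
18) _________
_________
___X_^X__
___X__X__
____XX___
_________
19) _________
_________
___X_X>__
___X__X__
____XX___
_________
20) _________
______^__
___X_X___
___X__X__
____XX___
_________
21) _________
______X>_
___X_X___
___X__X__
____XX___
_________
22) _________
______XX_
___X_X_v_
___X__X__
____XX___
_________
23) _________
______XX_
___X_X<X_
___X__X__
____XX___
_________
24) _________
______^X_
___X_XXX_
___X__X__
____XX___
_________
25) _________
_____<_X_
___X_XXX_
___X__X__
____XX___
_________
26) _____^___
_____X_X_
___X_XXX_
___X__X__
____XX___
_________
27) _____X>__
_____X_X_
___X_XXX_
___X__X__
____XX___
_________
28) _____XX__
_____XvX_
___X_XXX_
___X__X__
____XX___
_________
29) _____XX__
_____<XX_
___X_XXX_
___X__X__
____XX___
_________
30) _____XX__
______XX_
___X_vXX_
___X__X__
____XX___
_________
31) _____XX__
______XX_
___X__>X_
___X__X__
____XX___
_________
32) _____XX__
______^X_
___X___X_
___X__X__
____XX___
_________
33) _____XX__
_____<_X_
___X___X_
___X__X__
____XX___
_________
34) _____^X__
_____X_X_
___X___X_
___X__X__
____XX___
_________
35) ____<_X__
_____X_X_
___X___X_
___X__X__
____XX___
_________
36) ____X_X__
_____X_X_
___X___X_
___X__X__
____XX___
____^____
37) ____X_X__
_____X_X_
___X___X_
___X__X__
____XX___
____X>___
38) ____XvX__
_____X_X_
___X___X_
___X__X__
____XX___
____XX___

0,5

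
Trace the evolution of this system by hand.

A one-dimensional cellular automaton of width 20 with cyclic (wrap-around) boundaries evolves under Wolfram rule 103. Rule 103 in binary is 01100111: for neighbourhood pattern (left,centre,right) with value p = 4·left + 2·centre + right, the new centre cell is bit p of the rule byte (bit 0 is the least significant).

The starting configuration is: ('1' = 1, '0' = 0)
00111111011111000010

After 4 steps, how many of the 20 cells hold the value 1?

[0] 00111111011111000010
[1] 11000001100001011110
[2] 01011110101111100011
[3] 11100011110000101101
[4] 00101100010111110110

11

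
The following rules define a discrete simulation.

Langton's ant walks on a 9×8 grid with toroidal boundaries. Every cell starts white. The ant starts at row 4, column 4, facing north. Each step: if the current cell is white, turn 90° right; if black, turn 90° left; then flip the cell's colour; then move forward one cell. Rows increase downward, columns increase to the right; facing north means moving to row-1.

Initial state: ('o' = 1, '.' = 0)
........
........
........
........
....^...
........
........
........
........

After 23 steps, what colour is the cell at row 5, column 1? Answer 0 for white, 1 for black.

1

0) ........
........
........
........
....^...
........
........
........
........
1) ........
........
........
........
....o>..
........
........
........
........
2) ........
........
........
........
....oo..
.....v..
........
........
........
3) ........
........
........
........
....oo..
....<o..
........
........
........
4) ........
........
........
........
....^o..
....oo..
........
........
........
5) ........
........
........
........
...<.o..
....oo..
........
........
........
6) ........
........
........
...^....
...o.o..
....oo..
........
........
........
7) ........
........
........
...o>...
...o.o..
....oo..
........
........
........
8) ........
........
........
...oo...
...ovo..
....oo..
........
........
........
9) ........
........
........
...oo...
...<oo..
....oo..
........
........
........
10) ........
........
........
...oo...
....oo..
...voo..
........
........
........
11) ........
........
........
...oo...
....oo..
..<ooo..
........
........
........
12) ........
........
........
...oo...
..^.oo..
..oooo..
........
........
........
13) ........
........
........
...oo...
..o>oo..
..oooo..
........
........
........
14) ........
........
........
...oo...
..oooo..
..ovoo..
........
........
........
15) ........
........
........
...oo...
..oooo..
..o.>o..
........
........
........
16) ........
........
........
...oo...
..oo^o..
..o..o..
........
........
........
17) ........
........
........
...oo...
..o<.o..
..o..o..
........
........
........
18) ........
........
........
...oo...
..o..o..
..ov.o..
........
........
........
19) ........
........
........
...oo...
..o..o..
..<o.o..
........
........
........
20) ........
........
........
...oo...
..o..o..
...o.o..
..v.....
........
........
21) ........
........
........
...oo...
..o..o..
...o.o..
.<o.....
........
........
22) ........
........
........
...oo...
..o..o..
.^.o.o..
.oo.....
........
........
23) ........
........
........
...oo...
..o..o..
.o>o.o..
.oo.....
........
........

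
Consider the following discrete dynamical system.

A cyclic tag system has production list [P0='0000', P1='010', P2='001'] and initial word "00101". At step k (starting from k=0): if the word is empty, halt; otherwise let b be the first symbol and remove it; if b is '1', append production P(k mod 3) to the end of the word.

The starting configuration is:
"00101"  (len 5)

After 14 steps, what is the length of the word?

8

step 0: "00101"  (len 5)
step 1: "0101"  (len 4)
step 2: "101"  (len 3)
step 3: "01001"  (len 5)
step 4: "1001"  (len 4)
step 5: "001010"  (len 6)
step 6: "01010"  (len 5)
step 7: "1010"  (len 4)
step 8: "010010"  (len 6)
step 9: "10010"  (len 5)
step 10: "00100000"  (len 8)
step 11: "0100000"  (len 7)
step 12: "100000"  (len 6)
step 13: "000000000"  (len 9)
step 14: "00000000"  (len 8)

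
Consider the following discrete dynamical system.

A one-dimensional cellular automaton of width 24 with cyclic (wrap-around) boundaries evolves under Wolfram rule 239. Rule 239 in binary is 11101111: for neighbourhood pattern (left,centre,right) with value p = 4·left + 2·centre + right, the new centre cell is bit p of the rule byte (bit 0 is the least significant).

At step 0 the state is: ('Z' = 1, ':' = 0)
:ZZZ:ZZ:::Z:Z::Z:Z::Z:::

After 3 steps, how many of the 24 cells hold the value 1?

24

step 0: :ZZZ:ZZ:::Z:Z::Z:Z::Z:::
step 1: ZZZZZZZ:ZZZZZ:ZZZZ:ZZ:ZZ
step 2: ZZZZZZZZZZZZZZZZZZZZZZZZ
step 3: ZZZZZZZZZZZZZZZZZZZZZZZZ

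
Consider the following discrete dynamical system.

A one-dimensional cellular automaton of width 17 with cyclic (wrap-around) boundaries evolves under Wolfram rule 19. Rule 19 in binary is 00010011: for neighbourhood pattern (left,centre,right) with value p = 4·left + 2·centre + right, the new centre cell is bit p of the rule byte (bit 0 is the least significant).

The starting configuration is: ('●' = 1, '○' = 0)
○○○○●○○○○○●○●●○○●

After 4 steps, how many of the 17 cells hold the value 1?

4

0) ○○○○●○○○○○●○●●○○●
1) ●●●●○●●●●●○○○○●●○
2) ○○○○○○○○○○●●●●○○○
3) ●●●●●●●●●●○○○○●●●
4) ○○○○○○○○○○●●●●○○○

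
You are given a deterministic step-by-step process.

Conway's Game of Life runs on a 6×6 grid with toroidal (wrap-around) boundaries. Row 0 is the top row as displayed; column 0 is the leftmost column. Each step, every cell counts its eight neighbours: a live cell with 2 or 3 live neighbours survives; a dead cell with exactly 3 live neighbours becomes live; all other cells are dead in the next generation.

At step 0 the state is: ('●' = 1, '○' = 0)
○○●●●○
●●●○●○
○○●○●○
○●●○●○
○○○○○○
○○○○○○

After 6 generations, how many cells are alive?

0) ○○●●●○
●●●○●○
○○●○●○
○●●○●○
○○○○○○
○○○○○○
1) ○○●○●●
○○○○●○
●○○○●○
○●●○○○
○○○○○○
○○○●○○
2) ○○○○●●
○○○○●○
○●○●○●
○●○○○○
○○●○○○
○○○●●○
3) ○○○○○●
●○○●○○
●○●○●○
●●○○○○
○○●●○○
○○○●●●
4) ●○○●○●
●●○●●○
●○●●○○
●○○○○●
●●●●○●
○○●●○●
5) ○○○○○○
○○○○○○
○○●●○○
○○○○○○
○○○●○○
○○○○○○
6) ○○○○○○
○○○○○○
○○○○○○
○○●●○○
○○○○○○
○○○○○○

2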